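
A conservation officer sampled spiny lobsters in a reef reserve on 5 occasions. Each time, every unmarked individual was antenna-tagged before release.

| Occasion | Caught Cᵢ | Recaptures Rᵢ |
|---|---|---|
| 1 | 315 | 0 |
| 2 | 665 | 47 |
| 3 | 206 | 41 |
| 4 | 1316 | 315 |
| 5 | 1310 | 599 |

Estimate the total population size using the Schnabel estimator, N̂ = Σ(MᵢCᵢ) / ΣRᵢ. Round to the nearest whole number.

Marked at large before each occasion: Mᵢ = Σⱼ<ᵢ (Cⱼ − Rⱼ) → M1=0, M2=315, M3=933, M4=1098, M5=2099
Σ MᵢCᵢ = 0·315 + 315·665 + 933·206 + 1098·1316 + 2099·1310 = 0 + 209475 + 192198 + 1444968 + 2749690 = 4596331
Σ Rᵢ = 0 + 47 + 41 + 315 + 599 = 1002
N̂ = 4596331 / 1002 ≈ 4587.2 → 4587

N ≈ 4587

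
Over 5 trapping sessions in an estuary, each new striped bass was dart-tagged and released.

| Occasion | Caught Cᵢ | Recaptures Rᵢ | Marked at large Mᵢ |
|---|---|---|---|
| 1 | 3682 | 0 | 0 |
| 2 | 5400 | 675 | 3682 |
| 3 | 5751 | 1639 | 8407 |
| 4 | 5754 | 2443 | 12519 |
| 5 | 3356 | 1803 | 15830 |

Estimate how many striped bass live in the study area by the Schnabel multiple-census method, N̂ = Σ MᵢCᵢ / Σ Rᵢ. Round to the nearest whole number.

Σ MᵢCᵢ = 0·3682 + 3682·5400 + 8407·5751 + 12519·5754 + 15830·3356 = 0 + 19882800 + 48348657 + 72034326 + 53125480 = 193391263
Σ Rᵢ = 0 + 675 + 1639 + 2443 + 1803 = 6560
N̂ = 193391263 / 6560 ≈ 29480.4 → 29480

N ≈ 29,480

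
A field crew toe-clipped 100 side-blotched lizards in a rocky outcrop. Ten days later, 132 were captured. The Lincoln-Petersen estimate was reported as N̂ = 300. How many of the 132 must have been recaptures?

R = 44

From N = M·C/R: R = M·C / N = 100·132 / 300 = 13200 / 300 = 44.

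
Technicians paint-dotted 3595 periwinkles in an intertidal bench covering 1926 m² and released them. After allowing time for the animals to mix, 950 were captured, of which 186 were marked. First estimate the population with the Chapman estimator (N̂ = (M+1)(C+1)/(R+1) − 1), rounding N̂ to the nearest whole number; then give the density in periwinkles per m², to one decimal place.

N̂ = 3596·951/187 − 1 = 3419796/187 − 1 ≈ 18286.7 → 18287
Density = N̂ / area = 18287 / 1926 ≈ 9.49 → 9.5 per m²

density ≈ 9.5 periwinkles per m²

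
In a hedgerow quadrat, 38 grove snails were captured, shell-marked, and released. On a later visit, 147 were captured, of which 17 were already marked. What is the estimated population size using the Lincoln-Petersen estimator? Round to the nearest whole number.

The marked fraction in the recapture sample should equal the marked fraction in the population: 17/147 = 38/N.
N = (38 × 147) / 17 = 5586 / 17 ≈ 328.6 → 329

N ≈ 329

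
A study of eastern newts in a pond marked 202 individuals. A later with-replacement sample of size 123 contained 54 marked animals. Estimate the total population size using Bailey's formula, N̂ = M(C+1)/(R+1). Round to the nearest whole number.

N ≈ 455

N̂ = 202·(123+1)/(54+1) = 202·124/55 = 25048/55 ≈ 455.4 → 455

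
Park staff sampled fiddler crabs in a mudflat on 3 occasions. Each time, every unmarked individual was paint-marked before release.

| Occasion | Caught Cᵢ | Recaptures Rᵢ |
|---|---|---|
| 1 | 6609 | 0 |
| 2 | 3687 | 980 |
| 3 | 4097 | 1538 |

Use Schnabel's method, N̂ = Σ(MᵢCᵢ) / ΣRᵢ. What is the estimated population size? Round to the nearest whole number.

Marked at large before each occasion: Mᵢ = Σⱼ<ᵢ (Cⱼ − Rⱼ) → M1=0, M2=6609, M3=9316
Σ MᵢCᵢ = 0·6609 + 6609·3687 + 9316·4097 = 0 + 24367383 + 38167652 = 62535035
Σ Rᵢ = 0 + 980 + 1538 = 2518
N̂ = 62535035 / 2518 ≈ 24835.2 → 24835

N ≈ 24,835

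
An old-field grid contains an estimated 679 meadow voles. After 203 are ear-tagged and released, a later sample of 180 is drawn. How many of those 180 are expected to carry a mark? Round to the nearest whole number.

The marked fraction of the population is 203/679, so in a sample of 180 expect C·(M/N) marked.
E[R] = 203 × 180 / 679 = 36540 / 679 ≈ 53.8 → 54

expected recaptures ≈ 54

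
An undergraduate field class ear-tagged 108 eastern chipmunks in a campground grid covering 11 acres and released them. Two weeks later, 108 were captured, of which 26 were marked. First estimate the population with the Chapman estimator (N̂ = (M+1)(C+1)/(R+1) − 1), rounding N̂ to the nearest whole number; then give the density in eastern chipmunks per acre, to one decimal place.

density ≈ 39.9 eastern chipmunks per acre

N̂ = 109·109/27 − 1 = 11881/27 − 1 ≈ 439.0 → 439
Density = N̂ / area = 439 / 11 ≈ 39.91 → 39.9 per acre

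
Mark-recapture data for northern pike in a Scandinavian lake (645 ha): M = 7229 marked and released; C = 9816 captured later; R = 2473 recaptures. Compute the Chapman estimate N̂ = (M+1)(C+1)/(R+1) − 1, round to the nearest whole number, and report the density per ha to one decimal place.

density ≈ 44.5 northern pike per ha

N̂ = 7230·9817/2474 − 1 = 70976910/2474 − 1 ≈ 28688.1 → 28688
Density = N̂ / area = 28688 / 645 ≈ 44.48 → 44.5 per ha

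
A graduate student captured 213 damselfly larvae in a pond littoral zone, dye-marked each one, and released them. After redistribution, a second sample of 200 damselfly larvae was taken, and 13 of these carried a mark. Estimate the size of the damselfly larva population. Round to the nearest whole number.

Lincoln-Petersen assumes M/N = R/C, so N = M·C / R.
N = (213 × 200) / 13 = 42600 / 13 ≈ 3276.9 → 3277

N ≈ 3277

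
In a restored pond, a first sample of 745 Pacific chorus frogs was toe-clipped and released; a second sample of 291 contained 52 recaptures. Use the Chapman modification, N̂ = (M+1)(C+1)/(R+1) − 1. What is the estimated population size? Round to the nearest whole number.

N̂ = (745+1)(291+1)/(52+1) − 1 = 746·292/53 − 1
= 217832/53 − 1 ≈ 4110.0 − 1 ≈ 4109.0 → 4109

N ≈ 4109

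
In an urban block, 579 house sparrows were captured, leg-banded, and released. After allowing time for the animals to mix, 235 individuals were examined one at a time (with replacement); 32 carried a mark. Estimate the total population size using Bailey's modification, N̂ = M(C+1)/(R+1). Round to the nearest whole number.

N̂ = 579·(235+1)/(32+1) = 579·236/33 = 136644/33 ≈ 4140.7 → 4141

N ≈ 4141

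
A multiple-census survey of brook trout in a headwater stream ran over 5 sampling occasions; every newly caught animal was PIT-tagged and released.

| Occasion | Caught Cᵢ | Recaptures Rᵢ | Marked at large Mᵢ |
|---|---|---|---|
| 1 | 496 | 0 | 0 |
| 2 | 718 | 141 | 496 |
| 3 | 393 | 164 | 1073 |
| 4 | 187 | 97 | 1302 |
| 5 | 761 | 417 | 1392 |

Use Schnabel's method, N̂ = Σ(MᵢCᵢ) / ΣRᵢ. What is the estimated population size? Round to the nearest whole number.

N ≈ 2540

Σ MᵢCᵢ = 0·496 + 496·718 + 1073·393 + 1302·187 + 1392·761 = 0 + 356128 + 421689 + 243474 + 1059312 = 2080603
Σ Rᵢ = 0 + 141 + 164 + 97 + 417 = 819
N̂ = 2080603 / 819 ≈ 2540.4 → 2540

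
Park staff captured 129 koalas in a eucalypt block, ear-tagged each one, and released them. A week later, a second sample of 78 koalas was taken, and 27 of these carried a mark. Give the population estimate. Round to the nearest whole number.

N ≈ 373

N = (129 × 78) / 27 = 10062 / 27 ≈ 372.7 → 373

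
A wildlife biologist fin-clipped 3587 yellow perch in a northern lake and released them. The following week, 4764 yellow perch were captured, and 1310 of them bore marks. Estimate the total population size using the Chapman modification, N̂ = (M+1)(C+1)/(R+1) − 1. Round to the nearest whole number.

N̂ = (3587+1)(4764+1)/(1310+1) − 1 = 3588·4765/1311 − 1
= 17096820/1311 − 1 ≈ 13041.1 − 1 ≈ 13040.1 → 13040

N ≈ 13,040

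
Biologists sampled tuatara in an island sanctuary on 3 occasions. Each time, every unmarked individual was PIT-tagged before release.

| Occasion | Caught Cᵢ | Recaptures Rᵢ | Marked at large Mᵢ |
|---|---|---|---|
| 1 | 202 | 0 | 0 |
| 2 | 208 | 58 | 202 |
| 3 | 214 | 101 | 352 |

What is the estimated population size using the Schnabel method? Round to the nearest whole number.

N ≈ 738

Σ MᵢCᵢ = 0·202 + 202·208 + 352·214 = 0 + 42016 + 75328 = 117344
Σ Rᵢ = 0 + 58 + 101 = 159
N̂ = 117344 / 159 ≈ 738.0 → 738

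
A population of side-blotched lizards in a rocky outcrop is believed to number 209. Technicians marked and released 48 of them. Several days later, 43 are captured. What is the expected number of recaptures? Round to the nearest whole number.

expected recaptures ≈ 10

The marked fraction of the population is 48/209, so in a sample of 43 expect C·(M/N) marked.
E[R] = 48 × 43 / 209 = 2064 / 209 ≈ 9.9 → 10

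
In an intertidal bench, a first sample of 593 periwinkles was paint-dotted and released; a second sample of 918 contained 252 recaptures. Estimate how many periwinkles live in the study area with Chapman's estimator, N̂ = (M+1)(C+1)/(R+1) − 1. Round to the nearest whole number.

N̂ = (593+1)(918+1)/(252+1) − 1 = 594·919/253 − 1
= 545886/253 − 1 ≈ 2157.7 − 1 ≈ 2156.7 → 2157

N ≈ 2157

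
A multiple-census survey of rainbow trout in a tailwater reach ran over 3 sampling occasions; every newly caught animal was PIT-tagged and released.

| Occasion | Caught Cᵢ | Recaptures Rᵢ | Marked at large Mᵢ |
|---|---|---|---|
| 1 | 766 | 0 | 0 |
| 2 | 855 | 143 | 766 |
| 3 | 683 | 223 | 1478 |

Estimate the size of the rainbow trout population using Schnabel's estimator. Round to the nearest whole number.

N ≈ 4548

Σ MᵢCᵢ = 0·766 + 766·855 + 1478·683 = 0 + 654930 + 1009474 = 1664404
Σ Rᵢ = 0 + 143 + 223 = 366
N̂ = 1664404 / 366 ≈ 4547.6 → 4548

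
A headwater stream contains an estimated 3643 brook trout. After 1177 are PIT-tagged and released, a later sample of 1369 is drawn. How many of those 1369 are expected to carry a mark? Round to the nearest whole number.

The marked fraction of the population is 1177/3643, so in a sample of 1369 expect C·(M/N) marked.
E[R] = 1177 × 1369 / 3643 = 1611313 / 3643 ≈ 442.3 → 442

expected recaptures ≈ 442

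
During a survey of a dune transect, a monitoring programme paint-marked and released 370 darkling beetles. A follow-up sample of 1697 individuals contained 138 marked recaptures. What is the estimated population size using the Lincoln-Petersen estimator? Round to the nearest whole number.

N ≈ 4550

If marked individuals mix randomly, R/C ≈ M/N, giving N ≈ M·C/R.
N = (370 × 1697) / 138 = 627890 / 138 ≈ 4549.9 → 4550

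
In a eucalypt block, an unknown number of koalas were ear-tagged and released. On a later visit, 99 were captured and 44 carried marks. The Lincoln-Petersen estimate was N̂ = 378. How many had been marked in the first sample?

M = 168

From N = M·C/R: M = N·R / C = 378·44 / 99 = 16632 / 99 = 168.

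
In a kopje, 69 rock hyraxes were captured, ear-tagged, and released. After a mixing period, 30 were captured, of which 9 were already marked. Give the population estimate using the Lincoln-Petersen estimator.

N = 230

N = (69 × 30) / 9 = 2070 / 9 = 230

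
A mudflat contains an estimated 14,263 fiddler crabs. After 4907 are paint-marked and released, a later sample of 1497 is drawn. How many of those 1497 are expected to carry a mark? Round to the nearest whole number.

expected recaptures ≈ 515

The marked fraction of the population is 4907/14263, so in a sample of 1497 expect C·(M/N) marked.
E[R] = 4907 × 1497 / 14263 = 7345779 / 14263 ≈ 515.0 → 515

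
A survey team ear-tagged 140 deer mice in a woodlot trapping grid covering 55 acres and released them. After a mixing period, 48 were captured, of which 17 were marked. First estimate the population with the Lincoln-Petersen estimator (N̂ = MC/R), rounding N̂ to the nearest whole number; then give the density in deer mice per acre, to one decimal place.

density ≈ 7.2 deer mice per acre

N̂ = 140·48/17 = 6720/17 ≈ 395.3 → 395
Density = N̂ / area = 395 / 55 ≈ 7.18 → 7.2 per acre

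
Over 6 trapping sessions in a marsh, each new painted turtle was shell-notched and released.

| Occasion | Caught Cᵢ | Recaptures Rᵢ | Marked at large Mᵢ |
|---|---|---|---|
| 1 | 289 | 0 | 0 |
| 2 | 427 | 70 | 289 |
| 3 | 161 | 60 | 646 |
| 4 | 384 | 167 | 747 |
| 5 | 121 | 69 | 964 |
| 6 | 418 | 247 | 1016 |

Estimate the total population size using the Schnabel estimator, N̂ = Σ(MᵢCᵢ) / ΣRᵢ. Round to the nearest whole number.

Σ MᵢCᵢ = 0·289 + 289·427 + 646·161 + 747·384 + 964·121 + 1016·418 = 0 + 123403 + 104006 + 286848 + 116644 + 424688 = 1055589
Σ Rᵢ = 0 + 70 + 60 + 167 + 69 + 247 = 613
N̂ = 1055589 / 613 ≈ 1722.0 → 1722

N ≈ 1722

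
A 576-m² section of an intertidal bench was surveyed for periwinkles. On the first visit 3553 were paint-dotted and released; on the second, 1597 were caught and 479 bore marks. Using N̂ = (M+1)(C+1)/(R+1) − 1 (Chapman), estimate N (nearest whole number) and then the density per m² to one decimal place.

density ≈ 20.5 periwinkles per m²

N̂ = 3554·1598/480 − 1 = 5679292/480 − 1 ≈ 11830.9 → 11831
Density = N̂ / area = 11831 / 576 ≈ 20.54 → 20.5 per m²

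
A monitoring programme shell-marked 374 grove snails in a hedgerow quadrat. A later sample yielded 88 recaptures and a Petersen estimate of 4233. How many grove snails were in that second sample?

From N = M·C/R: C = N·R / M = 4233·88 / 374 = 372504 / 374 = 996.

C = 996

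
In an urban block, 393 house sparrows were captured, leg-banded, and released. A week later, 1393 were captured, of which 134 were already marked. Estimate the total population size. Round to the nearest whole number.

If marked individuals mix randomly, R/C ≈ M/N, giving N ≈ M·C/R.
N = (393 × 1393) / 134 = 547449 / 134 ≈ 4085.4 → 4085

N ≈ 4085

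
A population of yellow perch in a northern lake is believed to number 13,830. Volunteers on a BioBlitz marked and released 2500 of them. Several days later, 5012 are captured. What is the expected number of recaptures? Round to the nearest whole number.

Expected recaptures E[R] = M·C / N.
E[R] = 2500 × 5012 / 13830 = 12530000 / 13830 ≈ 906.0 → 906

expected recaptures ≈ 906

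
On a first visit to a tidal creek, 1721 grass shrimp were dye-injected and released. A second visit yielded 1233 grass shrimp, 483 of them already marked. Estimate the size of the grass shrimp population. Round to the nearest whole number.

N ≈ 4393

Lincoln-Petersen assumes M/N = R/C, so N = M·C / R.
N = (1721 × 1233) / 483 = 2121993 / 483 ≈ 4393.4 → 4393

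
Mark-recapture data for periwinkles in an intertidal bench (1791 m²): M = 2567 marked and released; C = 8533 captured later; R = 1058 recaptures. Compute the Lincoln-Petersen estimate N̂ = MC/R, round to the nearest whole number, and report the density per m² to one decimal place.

N̂ = 2567·8533/1058 = 21904211/1058 ≈ 20703.4 → 20703
Density = N̂ / area = 20703 / 1791 ≈ 11.56 → 11.6 per m²

density ≈ 11.6 periwinkles per m²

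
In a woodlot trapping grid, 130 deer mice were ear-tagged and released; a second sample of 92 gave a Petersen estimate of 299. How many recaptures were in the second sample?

From N = M·C/R: R = M·C / N = 130·92 / 299 = 11960 / 299 = 40.

R = 40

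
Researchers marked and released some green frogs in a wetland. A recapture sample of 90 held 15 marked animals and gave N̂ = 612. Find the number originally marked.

M = 102

From N = M·C/R: M = N·R / C = 612·15 / 90 = 9180 / 90 = 102.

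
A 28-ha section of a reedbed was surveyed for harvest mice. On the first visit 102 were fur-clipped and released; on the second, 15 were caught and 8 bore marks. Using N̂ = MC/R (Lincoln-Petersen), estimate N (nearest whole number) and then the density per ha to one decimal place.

N̂ = 102·15/8 = 1530/8 ≈ 191.2 → 191
Density = N̂ / area = 191 / 28 ≈ 6.82 → 6.8 per ha

density ≈ 6.8 harvest mice per ha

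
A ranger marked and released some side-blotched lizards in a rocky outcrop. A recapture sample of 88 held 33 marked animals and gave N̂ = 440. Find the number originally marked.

From N = M·C/R: M = N·R / C = 440·33 / 88 = 14520 / 88 = 165.

M = 165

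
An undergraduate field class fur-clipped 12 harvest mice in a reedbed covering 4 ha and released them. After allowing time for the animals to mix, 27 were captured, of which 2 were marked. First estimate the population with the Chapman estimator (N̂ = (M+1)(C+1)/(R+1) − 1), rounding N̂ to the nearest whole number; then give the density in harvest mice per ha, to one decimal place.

N̂ = 13·28/3 − 1 = 364/3 − 1 ≈ 120.3 → 120
Density = N̂ / area = 120 / 4 = 30.0 per ha

density ≈ 30.0 harvest mice per ha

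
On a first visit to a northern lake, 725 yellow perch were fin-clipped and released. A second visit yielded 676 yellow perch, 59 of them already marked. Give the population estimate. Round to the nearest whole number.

N ≈ 8307

If marked individuals mix randomly, R/C ≈ M/N, giving N ≈ M·C/R.
N = (725 × 676) / 59 = 490100 / 59 ≈ 8306.8 → 8307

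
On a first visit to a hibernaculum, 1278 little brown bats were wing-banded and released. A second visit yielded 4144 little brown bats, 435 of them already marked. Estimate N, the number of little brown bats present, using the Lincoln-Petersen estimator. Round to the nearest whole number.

N = (1278 × 4144) / 435 = 5296032 / 435 ≈ 12174.8 → 12175

N ≈ 12,175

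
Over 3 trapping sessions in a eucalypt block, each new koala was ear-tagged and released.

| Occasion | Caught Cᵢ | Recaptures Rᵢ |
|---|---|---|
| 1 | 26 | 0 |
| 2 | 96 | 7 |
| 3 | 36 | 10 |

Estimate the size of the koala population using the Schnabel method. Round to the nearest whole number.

N ≈ 390

Marked at large before each occasion: Mᵢ = Σⱼ<ᵢ (Cⱼ − Rⱼ) → M1=0, M2=26, M3=115
Σ MᵢCᵢ = 0·26 + 26·96 + 115·36 = 0 + 2496 + 4140 = 6636
Σ Rᵢ = 0 + 7 + 10 = 17
N̂ = 6636 / 17 ≈ 390.4 → 390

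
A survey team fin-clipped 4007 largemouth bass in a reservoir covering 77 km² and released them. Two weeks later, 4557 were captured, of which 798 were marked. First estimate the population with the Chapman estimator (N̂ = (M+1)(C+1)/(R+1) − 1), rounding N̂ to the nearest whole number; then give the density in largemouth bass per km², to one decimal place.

density ≈ 296.9 largemouth bass per km²

N̂ = 4008·4558/799 − 1 = 18268464/799 − 1 ≈ 22863.2 → 22863
Density = N̂ / area = 22863 / 77 ≈ 296.92 → 296.9 per km²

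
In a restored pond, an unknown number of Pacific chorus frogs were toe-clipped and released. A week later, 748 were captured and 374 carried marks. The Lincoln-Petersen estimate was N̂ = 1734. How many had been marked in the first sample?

From N = M·C/R: M = N·R / C = 1734·374 / 748 = 648516 / 748 = 867.

M = 867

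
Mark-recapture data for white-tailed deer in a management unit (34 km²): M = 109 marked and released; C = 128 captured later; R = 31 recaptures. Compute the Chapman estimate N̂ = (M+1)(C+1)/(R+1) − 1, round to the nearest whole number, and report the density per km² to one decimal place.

density ≈ 13.0 white-tailed deer per km²

N̂ = 110·129/32 − 1 = 14190/32 − 1 ≈ 442.4 → 442
Density = N̂ / area = 442 / 34 = 13.0 per km²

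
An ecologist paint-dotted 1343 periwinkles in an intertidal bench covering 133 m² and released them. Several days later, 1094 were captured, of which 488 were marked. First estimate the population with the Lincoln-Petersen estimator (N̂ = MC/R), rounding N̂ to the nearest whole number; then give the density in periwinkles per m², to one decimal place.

N̂ = 1343·1094/488 = 1469242/488 ≈ 3010.7 → 3011
Density = N̂ / area = 3011 / 133 ≈ 22.64 → 22.6 per m²

density ≈ 22.6 periwinkles per m²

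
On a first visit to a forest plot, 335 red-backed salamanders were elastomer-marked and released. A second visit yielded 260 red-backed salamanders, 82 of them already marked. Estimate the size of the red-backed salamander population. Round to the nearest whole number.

N ≈ 1062

The marked fraction in the recapture sample should equal the marked fraction in the population: 82/260 = 335/N.
N = (335 × 260) / 82 = 87100 / 82 ≈ 1062.2 → 1062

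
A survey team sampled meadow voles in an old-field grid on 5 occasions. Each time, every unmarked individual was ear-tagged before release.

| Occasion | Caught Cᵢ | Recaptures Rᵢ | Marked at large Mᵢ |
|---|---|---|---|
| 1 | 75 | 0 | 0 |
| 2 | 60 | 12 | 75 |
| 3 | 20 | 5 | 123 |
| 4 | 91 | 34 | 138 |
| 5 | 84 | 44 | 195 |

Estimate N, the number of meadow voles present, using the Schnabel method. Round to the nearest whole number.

Σ MᵢCᵢ = 0·75 + 75·60 + 123·20 + 138·91 + 195·84 = 0 + 4500 + 2460 + 12558 + 16380 = 35898
Σ Rᵢ = 0 + 12 + 5 + 34 + 44 = 95
N̂ = 35898 / 95 ≈ 377.9 → 378

N ≈ 378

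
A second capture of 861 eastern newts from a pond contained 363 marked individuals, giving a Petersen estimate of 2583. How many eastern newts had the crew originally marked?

From N = M·C/R: M = N·R / C = 2583·363 / 861 = 937629 / 861 = 1089.

M = 1089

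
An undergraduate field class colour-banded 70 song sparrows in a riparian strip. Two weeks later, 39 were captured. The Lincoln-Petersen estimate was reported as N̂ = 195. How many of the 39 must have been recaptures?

R = 14

From N = M·C/R: R = M·C / N = 70·39 / 195 = 2730 / 195 = 14.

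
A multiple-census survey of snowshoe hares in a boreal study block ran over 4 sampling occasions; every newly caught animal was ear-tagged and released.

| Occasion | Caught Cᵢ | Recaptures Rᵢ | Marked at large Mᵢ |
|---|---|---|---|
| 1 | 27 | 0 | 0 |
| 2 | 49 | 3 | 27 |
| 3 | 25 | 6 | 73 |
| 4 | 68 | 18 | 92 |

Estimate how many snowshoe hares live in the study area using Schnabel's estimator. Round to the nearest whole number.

Σ MᵢCᵢ = 0·27 + 27·49 + 73·25 + 92·68 = 0 + 1323 + 1825 + 6256 = 9404
Σ Rᵢ = 0 + 3 + 6 + 18 = 27
N̂ = 9404 / 27 ≈ 348.3 → 348

N ≈ 348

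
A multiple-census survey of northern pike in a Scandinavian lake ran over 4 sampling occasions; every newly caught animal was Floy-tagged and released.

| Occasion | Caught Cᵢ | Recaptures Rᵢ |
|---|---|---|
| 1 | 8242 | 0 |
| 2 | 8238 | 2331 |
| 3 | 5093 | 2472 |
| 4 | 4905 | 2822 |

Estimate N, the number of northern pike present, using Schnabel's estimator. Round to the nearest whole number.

Marked at large before each occasion: Mᵢ = Σⱼ<ᵢ (Cⱼ − Rⱼ) → M1=0, M2=8242, M3=14149, M4=16770
Σ MᵢCᵢ = 0·8242 + 8242·8238 + 14149·5093 + 16770·4905 = 0 + 67897596 + 72060857 + 82256850 = 222215303
Σ Rᵢ = 0 + 2331 + 2472 + 2822 = 7625
N̂ = 222215303 / 7625 ≈ 29143.0 → 29143

N ≈ 29,143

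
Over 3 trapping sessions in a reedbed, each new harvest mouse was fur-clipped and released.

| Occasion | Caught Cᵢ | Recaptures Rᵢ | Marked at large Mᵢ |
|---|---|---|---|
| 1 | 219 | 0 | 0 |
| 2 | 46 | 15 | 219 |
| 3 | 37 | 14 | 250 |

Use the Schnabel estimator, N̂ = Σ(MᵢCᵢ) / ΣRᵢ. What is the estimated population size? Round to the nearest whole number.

Σ MᵢCᵢ = 0·219 + 219·46 + 250·37 = 0 + 10074 + 9250 = 19324
Σ Rᵢ = 0 + 15 + 14 = 29
N̂ = 19324 / 29 ≈ 666.3 → 666

N ≈ 666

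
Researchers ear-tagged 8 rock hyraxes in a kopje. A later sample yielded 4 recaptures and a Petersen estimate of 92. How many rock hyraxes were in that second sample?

From N = M·C/R: C = N·R / M = 92·4 / 8 = 368 / 8 = 46.

C = 46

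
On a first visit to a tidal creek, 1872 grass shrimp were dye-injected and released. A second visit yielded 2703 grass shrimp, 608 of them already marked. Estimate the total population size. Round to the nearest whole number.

N = (1872 × 2703) / 608 = 5060016 / 608 ≈ 8322.4 → 8322

N ≈ 8322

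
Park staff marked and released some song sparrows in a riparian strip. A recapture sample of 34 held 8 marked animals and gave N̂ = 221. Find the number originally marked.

From N = M·C/R: M = N·R / C = 221·8 / 34 = 1768 / 34 = 52.

M = 52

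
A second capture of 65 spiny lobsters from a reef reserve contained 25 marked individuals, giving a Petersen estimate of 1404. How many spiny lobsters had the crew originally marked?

From N = M·C/R: M = N·R / C = 1404·25 / 65 = 35100 / 65 = 540.

M = 540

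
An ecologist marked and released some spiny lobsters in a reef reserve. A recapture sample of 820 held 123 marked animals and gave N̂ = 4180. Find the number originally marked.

From N = M·C/R: M = N·R / C = 4180·123 / 820 = 514140 / 820 = 627.

M = 627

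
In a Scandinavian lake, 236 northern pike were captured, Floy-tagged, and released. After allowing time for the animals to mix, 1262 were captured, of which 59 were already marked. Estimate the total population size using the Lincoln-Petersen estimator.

N = 5048

N = (236 × 1262) / 59 = 297832 / 59 = 5048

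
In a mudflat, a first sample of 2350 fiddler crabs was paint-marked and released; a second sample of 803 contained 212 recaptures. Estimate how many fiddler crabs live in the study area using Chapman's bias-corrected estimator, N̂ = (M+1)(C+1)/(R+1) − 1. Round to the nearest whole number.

N̂ = (2350+1)(803+1)/(212+1) − 1 = 2351·804/213 − 1
= 1890204/213 − 1 ≈ 8874.2 − 1 ≈ 8873.2 → 8873

N ≈ 8873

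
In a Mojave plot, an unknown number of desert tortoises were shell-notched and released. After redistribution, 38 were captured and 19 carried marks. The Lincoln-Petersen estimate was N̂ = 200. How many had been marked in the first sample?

From N = M·C/R: M = N·R / C = 200·19 / 38 = 3800 / 38 = 100.

M = 100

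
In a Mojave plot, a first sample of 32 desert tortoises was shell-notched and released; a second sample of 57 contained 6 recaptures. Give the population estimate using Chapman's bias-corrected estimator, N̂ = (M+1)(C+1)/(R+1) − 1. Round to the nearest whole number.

N ≈ 272

N̂ = (32+1)(57+1)/(6+1) − 1 = 33·58/7 − 1
= 1914/7 − 1 ≈ 273.4 − 1 ≈ 272.4 → 272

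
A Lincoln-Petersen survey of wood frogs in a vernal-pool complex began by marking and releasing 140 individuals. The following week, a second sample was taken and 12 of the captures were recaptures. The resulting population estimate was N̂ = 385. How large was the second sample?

From N = M·C/R: C = N·R / M = 385·12 / 140 = 4620 / 140 = 33.

C = 33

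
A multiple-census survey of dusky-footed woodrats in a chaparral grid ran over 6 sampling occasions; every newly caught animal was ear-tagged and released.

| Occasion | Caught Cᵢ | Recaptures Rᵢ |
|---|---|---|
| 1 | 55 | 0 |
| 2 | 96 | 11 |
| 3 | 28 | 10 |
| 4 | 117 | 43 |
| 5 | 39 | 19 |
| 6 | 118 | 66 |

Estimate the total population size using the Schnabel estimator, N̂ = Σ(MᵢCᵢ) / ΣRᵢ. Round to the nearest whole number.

Marked at large before each occasion: Mᵢ = Σⱼ<ᵢ (Cⱼ − Rⱼ) → M1=0, M2=55, M3=140, M4=158, M5=232, M6=252
Σ MᵢCᵢ = 0·55 + 55·96 + 140·28 + 158·117 + 232·39 + 252·118 = 0 + 5280 + 3920 + 18486 + 9048 + 29736 = 66470
Σ Rᵢ = 0 + 11 + 10 + 43 + 19 + 66 = 149
N̂ = 66470 / 149 ≈ 446.1 → 446

N ≈ 446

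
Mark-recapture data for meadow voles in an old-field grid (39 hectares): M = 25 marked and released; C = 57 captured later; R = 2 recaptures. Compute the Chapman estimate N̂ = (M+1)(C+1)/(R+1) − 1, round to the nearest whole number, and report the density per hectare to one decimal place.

N̂ = 26·58/3 − 1 = 1508/3 − 1 ≈ 501.7 → 502
Density = N̂ / area = 502 / 39 ≈ 12.87 → 12.9 per hectare

density ≈ 12.9 meadow voles per hectare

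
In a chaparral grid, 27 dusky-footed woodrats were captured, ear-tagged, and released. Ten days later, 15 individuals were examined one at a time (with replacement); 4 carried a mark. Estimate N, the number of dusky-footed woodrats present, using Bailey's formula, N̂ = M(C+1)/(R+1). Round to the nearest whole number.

N̂ = 27·(15+1)/(4+1) = 27·16/5 = 432/5 ≈ 86.4 → 86

N ≈ 86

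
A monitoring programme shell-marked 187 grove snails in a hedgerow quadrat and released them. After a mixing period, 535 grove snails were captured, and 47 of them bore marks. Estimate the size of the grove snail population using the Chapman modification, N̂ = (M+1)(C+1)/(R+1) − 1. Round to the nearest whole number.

N ≈ 2098

N̂ = (187+1)(535+1)/(47+1) − 1 = 188·536/48 − 1
= 100768/48 − 1 ≈ 2099.3 − 1 ≈ 2098.3 → 2098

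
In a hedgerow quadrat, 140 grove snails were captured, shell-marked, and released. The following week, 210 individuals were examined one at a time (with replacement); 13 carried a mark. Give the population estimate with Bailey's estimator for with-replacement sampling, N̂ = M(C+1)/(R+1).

N = 2110

N̂ = 140·(210+1)/(13+1) = 140·211/14 = 29540/14 = 2110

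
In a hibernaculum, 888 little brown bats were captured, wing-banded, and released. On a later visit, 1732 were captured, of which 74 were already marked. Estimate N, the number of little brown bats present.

Lincoln-Petersen assumes M/N = R/C, so N = M·C / R.
N = (888 × 1732) / 74 = 1538016 / 74 = 20784

N = 20,784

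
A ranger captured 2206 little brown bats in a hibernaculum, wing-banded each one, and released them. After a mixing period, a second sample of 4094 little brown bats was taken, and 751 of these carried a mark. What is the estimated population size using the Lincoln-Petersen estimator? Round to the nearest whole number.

N = (2206 × 4094) / 751 = 9031364 / 751 ≈ 12025.8 → 12026

N ≈ 12,026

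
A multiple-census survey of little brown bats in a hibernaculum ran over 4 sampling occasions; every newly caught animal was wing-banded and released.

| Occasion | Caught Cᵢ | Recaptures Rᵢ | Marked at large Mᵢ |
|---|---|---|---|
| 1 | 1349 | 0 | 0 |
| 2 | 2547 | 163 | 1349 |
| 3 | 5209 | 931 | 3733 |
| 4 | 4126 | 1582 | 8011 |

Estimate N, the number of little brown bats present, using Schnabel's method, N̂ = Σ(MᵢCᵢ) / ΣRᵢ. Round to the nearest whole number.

Σ MᵢCᵢ = 0·1349 + 1349·2547 + 3733·5209 + 8011·4126 = 0 + 3435903 + 19445197 + 33053386 = 55934486
Σ Rᵢ = 0 + 163 + 931 + 1582 = 2676
N̂ = 55934486 / 2676 ≈ 20902.3 → 20902

N ≈ 20,902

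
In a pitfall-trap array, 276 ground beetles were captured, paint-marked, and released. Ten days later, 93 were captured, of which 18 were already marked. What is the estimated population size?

N = 1426

N = (276 × 93) / 18 = 25668 / 18 = 1426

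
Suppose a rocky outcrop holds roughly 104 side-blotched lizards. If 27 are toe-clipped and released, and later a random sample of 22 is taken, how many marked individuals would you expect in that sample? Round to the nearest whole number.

expected recaptures ≈ 6

The marked fraction of the population is 27/104, so in a sample of 22 expect C·(M/N) marked.
E[R] = 27 × 22 / 104 = 594 / 104 ≈ 5.7 → 6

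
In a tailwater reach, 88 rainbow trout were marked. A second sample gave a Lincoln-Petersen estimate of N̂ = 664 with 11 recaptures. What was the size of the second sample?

C = 83

From N = M·C/R: C = N·R / M = 664·11 / 88 = 7304 / 88 = 83.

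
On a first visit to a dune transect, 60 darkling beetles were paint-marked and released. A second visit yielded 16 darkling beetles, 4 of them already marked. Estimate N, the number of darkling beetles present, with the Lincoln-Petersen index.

If marked individuals mix randomly, R/C ≈ M/N, giving N ≈ M·C/R.
N = (60 × 16) / 4 = 960 / 4 = 240

N = 240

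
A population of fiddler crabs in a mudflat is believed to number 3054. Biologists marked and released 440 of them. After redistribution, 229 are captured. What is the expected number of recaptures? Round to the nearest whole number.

The marked fraction of the population is 440/3054, so in a sample of 229 expect C·(M/N) marked.
E[R] = 440 × 229 / 3054 = 100760 / 3054 ≈ 33.0 → 33

expected recaptures ≈ 33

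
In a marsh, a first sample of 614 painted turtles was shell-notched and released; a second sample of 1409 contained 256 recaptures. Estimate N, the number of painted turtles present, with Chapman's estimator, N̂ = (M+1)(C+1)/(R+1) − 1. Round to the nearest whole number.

N ≈ 3373

N̂ = (614+1)(1409+1)/(256+1) − 1 = 615·1410/257 − 1
= 867150/257 − 1 ≈ 3374.1 − 1 ≈ 3373.1 → 3373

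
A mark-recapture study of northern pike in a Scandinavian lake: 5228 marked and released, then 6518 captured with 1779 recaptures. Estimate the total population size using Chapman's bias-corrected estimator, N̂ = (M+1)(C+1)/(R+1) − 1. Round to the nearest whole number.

N̂ = (5228+1)(6518+1)/(1779+1) − 1 = 5229·6519/1780 − 1
= 34087851/1780 − 1 ≈ 19150.48 − 1 ≈ 19149.48 → 19149

N ≈ 19,149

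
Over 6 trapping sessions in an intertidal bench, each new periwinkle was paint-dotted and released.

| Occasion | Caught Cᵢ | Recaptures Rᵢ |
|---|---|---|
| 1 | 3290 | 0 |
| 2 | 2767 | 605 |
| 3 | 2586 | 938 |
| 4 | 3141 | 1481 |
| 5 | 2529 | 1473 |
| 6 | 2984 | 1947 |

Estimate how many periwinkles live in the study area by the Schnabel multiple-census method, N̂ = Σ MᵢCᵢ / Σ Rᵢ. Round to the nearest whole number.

N ≈ 15,045

Marked at large before each occasion: Mᵢ = Σⱼ<ᵢ (Cⱼ − Rⱼ) → M1=0, M2=3290, M3=5452, M4=7100, M5=8760, M6=9816
Σ MᵢCᵢ = 0·3290 + 3290·2767 + 5452·2586 + 7100·3141 + 8760·2529 + 9816·2984 = 0 + 9103430 + 14098872 + 22301100 + 22154040 + 29290944 = 96948386
Σ Rᵢ = 0 + 605 + 938 + 1481 + 1473 + 1947 = 6444
N̂ = 96948386 / 6444 ≈ 15044.8 → 15045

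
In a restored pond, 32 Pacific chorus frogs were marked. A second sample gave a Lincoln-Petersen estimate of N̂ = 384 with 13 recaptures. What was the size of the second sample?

From N = M·C/R: C = N·R / M = 384·13 / 32 = 4992 / 32 = 156.

C = 156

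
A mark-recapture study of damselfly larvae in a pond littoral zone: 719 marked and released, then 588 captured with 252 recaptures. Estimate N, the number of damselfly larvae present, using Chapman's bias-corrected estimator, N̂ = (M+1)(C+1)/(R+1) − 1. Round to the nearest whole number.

N ≈ 1675

N̂ = (719+1)(588+1)/(252+1) − 1 = 720·589/253 − 1
= 424080/253 − 1 ≈ 1676.2 − 1 ≈ 1675.2 → 1675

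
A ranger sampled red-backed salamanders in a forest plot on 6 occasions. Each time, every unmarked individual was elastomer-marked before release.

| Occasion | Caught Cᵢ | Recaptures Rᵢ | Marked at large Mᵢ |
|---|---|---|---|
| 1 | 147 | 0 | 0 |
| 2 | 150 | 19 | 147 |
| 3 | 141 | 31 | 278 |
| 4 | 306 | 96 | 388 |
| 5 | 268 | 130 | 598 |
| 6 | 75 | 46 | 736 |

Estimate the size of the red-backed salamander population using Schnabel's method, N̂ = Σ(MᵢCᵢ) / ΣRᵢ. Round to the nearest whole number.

Σ MᵢCᵢ = 0·147 + 147·150 + 278·141 + 388·306 + 598·268 + 736·75 = 0 + 22050 + 39198 + 118728 + 160264 + 55200 = 395440
Σ Rᵢ = 0 + 19 + 31 + 96 + 130 + 46 = 322
N̂ = 395440 / 322 ≈ 1228.1 → 1228

N ≈ 1228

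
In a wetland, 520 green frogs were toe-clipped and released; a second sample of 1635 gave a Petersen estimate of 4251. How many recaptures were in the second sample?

R = 200

From N = M·C/R: R = M·C / N = 520·1635 / 4251 = 850200 / 4251 = 200.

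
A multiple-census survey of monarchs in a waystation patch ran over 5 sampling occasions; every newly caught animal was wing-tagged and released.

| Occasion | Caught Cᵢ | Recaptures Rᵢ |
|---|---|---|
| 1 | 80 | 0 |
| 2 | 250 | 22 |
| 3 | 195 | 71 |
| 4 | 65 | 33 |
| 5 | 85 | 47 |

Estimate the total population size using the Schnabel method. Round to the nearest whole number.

Marked at large before each occasion: Mᵢ = Σⱼ<ᵢ (Cⱼ − Rⱼ) → M1=0, M2=80, M3=308, M4=432, M5=464
Σ MᵢCᵢ = 0·80 + 80·250 + 308·195 + 432·65 + 464·85 = 0 + 20000 + 60060 + 28080 + 39440 = 147580
Σ Rᵢ = 0 + 22 + 71 + 33 + 47 = 173
N̂ = 147580 / 173 ≈ 853.1 → 853

N ≈ 853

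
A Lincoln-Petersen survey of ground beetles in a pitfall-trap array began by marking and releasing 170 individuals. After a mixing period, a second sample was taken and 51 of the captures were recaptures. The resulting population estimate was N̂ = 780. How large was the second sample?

From N = M·C/R: C = N·R / M = 780·51 / 170 = 39780 / 170 = 234.

C = 234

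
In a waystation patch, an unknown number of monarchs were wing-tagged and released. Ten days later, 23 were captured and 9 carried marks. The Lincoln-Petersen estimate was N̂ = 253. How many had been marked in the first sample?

From N = M·C/R: M = N·R / C = 253·9 / 23 = 2277 / 23 = 99.

M = 99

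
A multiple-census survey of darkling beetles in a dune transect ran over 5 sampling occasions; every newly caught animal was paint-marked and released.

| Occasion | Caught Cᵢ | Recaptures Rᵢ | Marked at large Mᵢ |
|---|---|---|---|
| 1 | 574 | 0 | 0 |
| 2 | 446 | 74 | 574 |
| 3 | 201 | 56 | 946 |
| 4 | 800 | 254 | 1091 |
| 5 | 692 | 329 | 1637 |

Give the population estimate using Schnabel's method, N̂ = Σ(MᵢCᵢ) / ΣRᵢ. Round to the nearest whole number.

N ≈ 3439

Σ MᵢCᵢ = 0·574 + 574·446 + 946·201 + 1091·800 + 1637·692 = 0 + 256004 + 190146 + 872800 + 1132804 = 2451754
Σ Rᵢ = 0 + 74 + 56 + 254 + 329 = 713
N̂ = 2451754 / 713 ≈ 3438.6 → 3439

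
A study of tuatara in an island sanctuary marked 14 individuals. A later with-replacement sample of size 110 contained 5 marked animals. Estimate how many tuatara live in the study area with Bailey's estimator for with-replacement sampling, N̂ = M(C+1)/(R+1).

N = 259

N̂ = 14·(110+1)/(5+1) = 14·111/6 = 1554/6 = 259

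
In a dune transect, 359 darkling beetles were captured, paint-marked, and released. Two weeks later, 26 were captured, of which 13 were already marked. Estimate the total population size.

N = (359 × 26) / 13 = 9334 / 13 = 718

N = 718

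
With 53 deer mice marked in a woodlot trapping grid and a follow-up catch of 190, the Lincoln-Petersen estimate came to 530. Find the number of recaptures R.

R = 19

From N = M·C/R: R = M·C / N = 53·190 / 530 = 10070 / 530 = 19.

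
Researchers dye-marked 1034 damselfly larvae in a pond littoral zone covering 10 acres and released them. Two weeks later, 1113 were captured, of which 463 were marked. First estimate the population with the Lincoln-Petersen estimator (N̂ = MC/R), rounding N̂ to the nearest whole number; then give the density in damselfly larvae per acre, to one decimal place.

density ≈ 248.6 damselfly larvae per acre

N̂ = 1034·1113/463 = 1150842/463 ≈ 2485.6 → 2486
Density = N̂ / area = 2486 / 10 ≈ 248.60 → 248.6 per acre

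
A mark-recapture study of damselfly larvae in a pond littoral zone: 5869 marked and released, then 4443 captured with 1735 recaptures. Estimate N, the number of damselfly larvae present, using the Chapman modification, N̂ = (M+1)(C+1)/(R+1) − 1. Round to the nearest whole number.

N ≈ 15,026

N̂ = (5869+1)(4443+1)/(1735+1) − 1 = 5870·4444/1736 − 1
= 26086280/1736 − 1 ≈ 15026.7 − 1 ≈ 15025.7 → 15026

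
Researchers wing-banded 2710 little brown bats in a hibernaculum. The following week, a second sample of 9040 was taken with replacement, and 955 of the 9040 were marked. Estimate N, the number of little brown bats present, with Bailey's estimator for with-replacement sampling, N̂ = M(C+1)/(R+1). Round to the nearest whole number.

N ≈ 25,629

N̂ = 2710·(9040+1)/(955+1) = 2710·9041/956 = 24501110/956 ≈ 25628.8 → 25629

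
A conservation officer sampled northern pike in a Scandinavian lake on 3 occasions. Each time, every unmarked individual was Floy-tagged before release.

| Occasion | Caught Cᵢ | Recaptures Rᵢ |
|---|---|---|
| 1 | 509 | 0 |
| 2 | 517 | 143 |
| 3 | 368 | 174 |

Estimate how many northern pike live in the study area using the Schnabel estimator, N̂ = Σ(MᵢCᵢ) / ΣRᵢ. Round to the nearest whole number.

N ≈ 1855

Marked at large before each occasion: Mᵢ = Σⱼ<ᵢ (Cⱼ − Rⱼ) → M1=0, M2=509, M3=883
Σ MᵢCᵢ = 0·509 + 509·517 + 883·368 = 0 + 263153 + 324944 = 588097
Σ Rᵢ = 0 + 143 + 174 = 317
N̂ = 588097 / 317 ≈ 1855.2 → 1855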